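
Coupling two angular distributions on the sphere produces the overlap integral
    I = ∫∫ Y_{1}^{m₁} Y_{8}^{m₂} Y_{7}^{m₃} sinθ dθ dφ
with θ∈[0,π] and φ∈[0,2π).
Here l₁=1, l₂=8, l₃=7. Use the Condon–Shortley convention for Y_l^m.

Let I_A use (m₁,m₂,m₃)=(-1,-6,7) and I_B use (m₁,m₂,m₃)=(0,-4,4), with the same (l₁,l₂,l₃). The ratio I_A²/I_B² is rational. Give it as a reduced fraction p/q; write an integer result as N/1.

Shared (l₁,l₂,l₃)=(1,8,7): N and (l;000)² cancel in I_A²/I_B².
A: Δ = 2!·0!·14!/17! = 1/2040; Racah Σ t=2..2: t=2:+1/174356582400 = 1/174356582400; ⇒ 3j(1 8 7; -1 -6 7)² = 1/2040, sgn +1
B: Δ = 2!·0!·14!/17! = 1/2040; Racah Σ t=1..1: t=1:−1/239500800 = -1/239500800; ⇒ 3j(1 8 7; 0 -4 4)² = 2/85, sgn +1
I_A²/I_B² = (1/2040)/(2/85) = 1/48

1/48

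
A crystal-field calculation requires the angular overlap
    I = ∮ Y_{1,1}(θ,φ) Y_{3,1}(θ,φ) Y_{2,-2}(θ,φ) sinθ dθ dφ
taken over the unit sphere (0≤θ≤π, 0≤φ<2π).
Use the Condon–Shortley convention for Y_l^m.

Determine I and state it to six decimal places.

Rules hold: Σm=0, L=6 even, 2≤2≤4.
N = 3·7·5 = 105
Δ = 2!·0!·4!/7! = 1/105
Racah Σ t=1..1: t=1:−1/4 = -1/4
⇒ 3j(1 3 2; 0 0 0)² = 3/35, sgn -1
Racah Σ t=0..0: t=0:+1/48 = 1/48
⇒ 3j(1 3 2; 1 1 -2)² = 1/105, sgn +1
4πI² = N·(3j₀)²·(3jₘ)² = 3/35
I = -1·√(0.0857143/4π) = -0.08258890

-0.082589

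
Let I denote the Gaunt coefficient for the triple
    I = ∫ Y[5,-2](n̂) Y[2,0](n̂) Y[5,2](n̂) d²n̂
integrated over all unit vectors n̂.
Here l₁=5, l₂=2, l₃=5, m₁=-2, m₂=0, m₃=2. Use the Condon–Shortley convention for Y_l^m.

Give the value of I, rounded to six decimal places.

Checks pass: Σm=0; 12 even; l₃=5∈[3,7].
(2·5+1)(2·2+1)(2·5+1) = 605
Δ: 2! 8! 2! / 13! → 1/38610
sum: t=0:+1/2880 t=1:−1/576 t=2:+1/2880 = -1/960
3j²(5 2 5; 0 0 0) = Δ·Π!·Σ² = 10/429  (sign +1)
sum: t=0:+1/20160 t=1:−1/1440 t=2:+1/2880 = -1/3360
3j²(5 2 5; -2 0 2) = Δ·Π!·Σ² = 6/715  (sign +1)
combine: 4πI² = 605·10/429·6/715 = 20/169
take √, sign +1: I = 0.09704356

0.097044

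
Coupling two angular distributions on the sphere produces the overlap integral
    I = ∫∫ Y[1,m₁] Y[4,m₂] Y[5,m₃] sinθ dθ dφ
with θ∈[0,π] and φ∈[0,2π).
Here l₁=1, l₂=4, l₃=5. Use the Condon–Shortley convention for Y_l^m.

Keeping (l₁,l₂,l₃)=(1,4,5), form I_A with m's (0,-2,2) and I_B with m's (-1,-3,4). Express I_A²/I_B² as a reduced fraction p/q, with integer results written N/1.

7/12

Shared (l₁,l₂,l₃)=(1,4,5): N and (l;000)² cancel in I_A²/I_B².
A: Δ = 0!·2!·8!/11! = 1/495; Racah Σ t=0..0: t=0:+1/1440 = 1/1440; ⇒ 3j(1 4 5; 0 -2 2)² = 7/165, sgn -1
B: Δ = 0!·2!·8!/11! = 1/495; Racah Σ t=0..0: t=0:+1/10080 = 1/10080; ⇒ 3j(1 4 5; -1 -3 4)² = 4/55, sgn -1
I_A²/I_B² = (7/165)/(4/55) = 7/12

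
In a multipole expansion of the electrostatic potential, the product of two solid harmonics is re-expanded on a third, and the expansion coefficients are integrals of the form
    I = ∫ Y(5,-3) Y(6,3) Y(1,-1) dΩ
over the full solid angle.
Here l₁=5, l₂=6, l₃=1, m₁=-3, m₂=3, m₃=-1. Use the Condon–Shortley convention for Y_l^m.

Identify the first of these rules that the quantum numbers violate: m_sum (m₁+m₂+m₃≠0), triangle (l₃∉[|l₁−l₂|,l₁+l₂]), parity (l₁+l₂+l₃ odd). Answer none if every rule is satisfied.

Σmᵢ = -1  ✗
l₃∈[|l₁−l₂|,l₁+l₂]=[1,11], have l₃=1
Σlᵢ = 12 ⇒ even

m_sum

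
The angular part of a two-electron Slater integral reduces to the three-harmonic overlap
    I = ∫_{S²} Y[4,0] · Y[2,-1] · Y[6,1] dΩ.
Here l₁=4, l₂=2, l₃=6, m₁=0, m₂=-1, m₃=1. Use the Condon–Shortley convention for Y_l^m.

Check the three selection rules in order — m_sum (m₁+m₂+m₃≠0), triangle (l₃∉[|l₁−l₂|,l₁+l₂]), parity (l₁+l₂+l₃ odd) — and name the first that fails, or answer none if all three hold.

none

azimuthal sum: 0 − 1 + 1 = 0  ✓
2 ≤ 6 ≤ 6 (triangle on l)  ✓
L = 4 + 2 + 6 = 12 (even)  ✓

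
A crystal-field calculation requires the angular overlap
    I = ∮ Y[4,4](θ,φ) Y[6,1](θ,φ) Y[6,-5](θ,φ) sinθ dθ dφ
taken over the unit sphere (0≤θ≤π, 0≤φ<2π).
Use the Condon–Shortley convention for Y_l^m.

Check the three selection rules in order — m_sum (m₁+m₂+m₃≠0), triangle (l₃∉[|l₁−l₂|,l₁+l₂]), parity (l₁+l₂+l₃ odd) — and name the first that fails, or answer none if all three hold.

azimuthal sum: 4 + 1 − 5 = 0  ✓
2 ≤ 6 ≤ 10 (triangle on l)  ✓
L = 4 + 6 + 6 = 16 (even)  ✓

none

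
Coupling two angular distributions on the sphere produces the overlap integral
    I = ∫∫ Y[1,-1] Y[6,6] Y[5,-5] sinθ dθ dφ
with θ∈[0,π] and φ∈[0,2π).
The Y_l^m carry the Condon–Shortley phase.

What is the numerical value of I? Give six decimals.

Rules hold: Σm=0, L=12 even, 5≤5≤7.
N = 3·13·11 = 429
Δ = 2!·0!·10!/13! = 1/858
Racah Σ t=1..1: t=1:−1/14400 = -1/14400
⇒ 3j(1 6 5; 0 0 0)² = 6/143, sgn +1
Racah Σ t=2..2: t=2:+1/7257600 = 1/7257600
⇒ 3j(1 6 5; -1 6 -5)² = 1/13, sgn +1
4πI² = N·(3j₀)²·(3jₘ)² = 18/13
I = +1·√(1.38462/4π) = 0.33194004

0.331940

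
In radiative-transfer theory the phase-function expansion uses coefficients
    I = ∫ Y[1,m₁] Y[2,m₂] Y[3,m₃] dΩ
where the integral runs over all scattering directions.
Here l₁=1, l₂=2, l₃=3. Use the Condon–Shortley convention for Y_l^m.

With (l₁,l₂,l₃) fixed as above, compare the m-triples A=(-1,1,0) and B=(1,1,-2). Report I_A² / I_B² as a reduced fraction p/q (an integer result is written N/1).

l's match ⇒ only the (l;m) 3-j factors differ between A and B.
A: triangle coeff Δ(1,2,3) = 1/105; Σ_t [0,0]: t=0:+1/12 = 1/12; (3j)²=1/35 [(1 2 3; -1 1 0)], sign=-1
B: triangle coeff Δ(1,2,3) = 1/105; Σ_t [0,0]: t=0:+1/12 = 1/12; (3j)²=2/21 [(1 2 3; 1 1 -2)], sign=-1
I_A²/I_B² = (1/35)/(2/21) = 3/10

3/10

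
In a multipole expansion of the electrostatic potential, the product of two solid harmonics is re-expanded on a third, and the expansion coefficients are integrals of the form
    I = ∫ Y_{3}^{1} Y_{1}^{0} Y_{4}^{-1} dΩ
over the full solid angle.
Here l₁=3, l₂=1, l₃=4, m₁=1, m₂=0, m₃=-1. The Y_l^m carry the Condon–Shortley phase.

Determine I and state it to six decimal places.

Rules hold: Σm=0, L=8 even, 2≤4≤4.
N = 7·3·9 = 189
Δ = 0!·6!·2!/9! = 1/252
Racah Σ t=0..0: t=0:+1/36 = 1/36
⇒ 3j(3 1 4; 0 0 0)² = 4/63, sgn +1
Racah Σ t=0..0: t=0:+1/48 = 1/48
⇒ 3j(3 1 4; 1 0 -1)² = 5/84, sgn -1
4πI² = N·(3j₀)²·(3jₘ)² = 5/7
I = -1·√(0.714286/4π) = -0.23841361

-0.238414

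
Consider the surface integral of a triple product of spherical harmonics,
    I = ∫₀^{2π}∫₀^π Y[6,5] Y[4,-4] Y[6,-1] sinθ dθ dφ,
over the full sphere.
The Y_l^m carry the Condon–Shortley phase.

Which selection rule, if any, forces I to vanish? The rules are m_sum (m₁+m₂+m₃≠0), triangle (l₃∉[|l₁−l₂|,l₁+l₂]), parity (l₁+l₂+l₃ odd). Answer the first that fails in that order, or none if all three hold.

none

m₁+m₂+m₃ = 5 − 4 − 1 = 0  ✓
triangle: |6−4|=2 ≤ l₃=6 ≤ 6+4=10  ✓
parity: l₁+l₂+l₃ = 16 is even  ✓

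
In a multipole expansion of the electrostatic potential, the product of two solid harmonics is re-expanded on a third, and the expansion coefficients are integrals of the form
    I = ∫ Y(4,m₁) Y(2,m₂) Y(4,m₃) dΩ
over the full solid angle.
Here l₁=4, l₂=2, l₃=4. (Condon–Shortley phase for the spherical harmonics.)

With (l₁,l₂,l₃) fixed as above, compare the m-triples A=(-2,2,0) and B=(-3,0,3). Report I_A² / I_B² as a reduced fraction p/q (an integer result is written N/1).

540/49

Same 4,2,4: normalisation and zero-m 3j drop out of the ratio.
A: Δ: 2! 6! 2! / 11! → 1/13860; sum: t=2:+1/192 = 1/192; 3j²(4 2 4; -2 2 0) = Δ·Π!·Σ² = 3/77  (sign +1)
B: Δ: 2! 6! 2! / 11! → 1/13860; sum: t=1:−1/720 t=2:+1/480 = 1/1440; 3j²(4 2 4; -3 0 3) = Δ·Π!·Σ² = 7/1980  (sign -1)
I_A²/I_B² = (3/77)/(7/1980) = 540/49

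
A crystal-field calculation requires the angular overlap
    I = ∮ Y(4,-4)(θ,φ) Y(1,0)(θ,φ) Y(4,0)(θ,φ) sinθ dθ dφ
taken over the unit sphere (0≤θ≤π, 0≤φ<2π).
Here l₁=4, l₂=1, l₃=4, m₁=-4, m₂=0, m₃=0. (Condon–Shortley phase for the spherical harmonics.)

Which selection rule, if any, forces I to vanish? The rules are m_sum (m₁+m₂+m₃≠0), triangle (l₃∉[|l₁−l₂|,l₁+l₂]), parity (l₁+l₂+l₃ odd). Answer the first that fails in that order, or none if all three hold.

m_sum

m₁+m₂+m₃ = -4 + 0 + 0 = -4  ✗
triangle: |4−1|=3 ≤ l₃=4 ≤ 4+1=5
parity: l₁+l₂+l₃ = 9 is odd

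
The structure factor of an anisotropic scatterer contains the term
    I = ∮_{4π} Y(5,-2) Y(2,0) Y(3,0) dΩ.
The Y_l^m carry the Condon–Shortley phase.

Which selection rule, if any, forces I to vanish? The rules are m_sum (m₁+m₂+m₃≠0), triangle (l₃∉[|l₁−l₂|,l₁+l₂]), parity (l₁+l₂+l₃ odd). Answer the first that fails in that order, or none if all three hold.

m_sum

Σmᵢ = -2  ✗
l₃∈[|l₁−l₂|,l₁+l₂]=[3,7], have l₃=3
Σlᵢ = 10 ⇒ even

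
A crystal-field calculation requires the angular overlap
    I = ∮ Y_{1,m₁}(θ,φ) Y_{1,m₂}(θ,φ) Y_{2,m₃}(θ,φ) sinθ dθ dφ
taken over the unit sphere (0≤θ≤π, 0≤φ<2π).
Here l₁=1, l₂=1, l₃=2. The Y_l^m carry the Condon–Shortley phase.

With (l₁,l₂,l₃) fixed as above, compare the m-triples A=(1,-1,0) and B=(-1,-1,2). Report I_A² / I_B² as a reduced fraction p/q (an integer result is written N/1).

Shared (l₁,l₂,l₃)=(1,1,2): N and (l;000)² cancel in I_A²/I_B².
A: Δ = 0!·2!·2!/5! = 1/30; Racah Σ t=0..0: t=0:+1/4 = 1/4; ⇒ 3j(1 1 2; 1 -1 0)² = 1/30, sgn +1
B: Δ = 0!·2!·2!/5! = 1/30; Racah Σ t=0..0: t=0:+1/4 = 1/4; ⇒ 3j(1 1 2; -1 -1 2)² = 1/5, sgn +1
I_A²/I_B² = (1/30)/(1/5) = 1/6

1/6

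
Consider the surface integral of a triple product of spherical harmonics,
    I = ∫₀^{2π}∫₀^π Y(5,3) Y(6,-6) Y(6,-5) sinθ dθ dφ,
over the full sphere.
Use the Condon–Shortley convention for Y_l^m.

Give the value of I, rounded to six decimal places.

Σmᵢ = -8 ≠ 0, so the φ-integral vanishes; I = 0

0.000000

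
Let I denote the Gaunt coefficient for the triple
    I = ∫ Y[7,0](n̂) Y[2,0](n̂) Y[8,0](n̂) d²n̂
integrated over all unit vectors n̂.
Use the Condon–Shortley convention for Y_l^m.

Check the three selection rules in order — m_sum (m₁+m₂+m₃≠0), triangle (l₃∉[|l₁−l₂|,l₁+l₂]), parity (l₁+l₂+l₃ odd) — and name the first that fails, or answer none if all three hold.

parity

m₁+m₂+m₃ = 0 + 0 + 0 = 0  ✓
triangle: |7−2|=5 ≤ l₃=8 ≤ 7+2=9  ✓
parity: l₁+l₂+l₃ = 17 is odd  ✗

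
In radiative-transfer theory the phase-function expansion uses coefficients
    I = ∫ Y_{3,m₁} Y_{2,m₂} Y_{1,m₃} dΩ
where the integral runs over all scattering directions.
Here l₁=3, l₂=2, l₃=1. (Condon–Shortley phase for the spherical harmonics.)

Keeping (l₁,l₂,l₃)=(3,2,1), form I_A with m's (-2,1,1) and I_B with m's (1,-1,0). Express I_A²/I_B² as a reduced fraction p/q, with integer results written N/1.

5/4

Shared (l₁,l₂,l₃)=(3,2,1): N and (l;000)² cancel in I_A²/I_B².
A: Δ = 4!·2!·0!/7! = 1/105; Racah Σ t=3..3: t=3:−1/12 = -1/12; ⇒ 3j(3 2 1; -2 1 1)² = 2/21, sgn -1
B: Δ = 4!·2!·0!/7! = 1/105; Racah Σ t=1..1: t=1:−1/6 = -1/6; ⇒ 3j(3 2 1; 1 -1 0)² = 8/105, sgn +1
I_A²/I_B² = (2/21)/(8/105) = 5/4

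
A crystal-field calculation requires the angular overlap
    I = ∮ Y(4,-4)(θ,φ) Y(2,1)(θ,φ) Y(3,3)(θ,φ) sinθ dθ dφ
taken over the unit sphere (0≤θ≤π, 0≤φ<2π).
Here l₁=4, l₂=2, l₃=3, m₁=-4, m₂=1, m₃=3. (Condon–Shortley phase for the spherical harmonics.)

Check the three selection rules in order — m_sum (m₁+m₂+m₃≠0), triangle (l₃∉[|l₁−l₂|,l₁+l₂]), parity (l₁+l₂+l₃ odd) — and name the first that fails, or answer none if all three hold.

parity

azimuthal sum: -4 + 1 + 3 = 0  ✓
2 ≤ 3 ≤ 6 (triangle on l)  ✓
L = 4 + 2 + 3 = 9 (odd)  ✗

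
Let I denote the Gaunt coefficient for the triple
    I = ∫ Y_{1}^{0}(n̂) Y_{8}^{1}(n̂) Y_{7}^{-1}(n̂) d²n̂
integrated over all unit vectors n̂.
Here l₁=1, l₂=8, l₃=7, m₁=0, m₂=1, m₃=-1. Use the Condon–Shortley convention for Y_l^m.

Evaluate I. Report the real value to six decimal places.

m-sum 0 ✓  L=16 even ✓  7≤7≤9 ✓
Π(2lᵢ+1) = 3×17×15 = 765
triangle coeff Δ(1,8,7) = 1/2040
Σ_t [1,1]: t=1:−1/25401600 = -1/25401600
(3j)²=8/255 [(1 8 7; 0 0 0)], sign=+1
Σ_t [1,1]: t=1:−1/29030400 = -1/29030400
(3j)²=21/680 [(1 8 7; 0 1 -1)], sign=-1
⇒ 4πI² = 63/85
I = (-1)√(63/85/(4π)) = -0.24285994

-0.242860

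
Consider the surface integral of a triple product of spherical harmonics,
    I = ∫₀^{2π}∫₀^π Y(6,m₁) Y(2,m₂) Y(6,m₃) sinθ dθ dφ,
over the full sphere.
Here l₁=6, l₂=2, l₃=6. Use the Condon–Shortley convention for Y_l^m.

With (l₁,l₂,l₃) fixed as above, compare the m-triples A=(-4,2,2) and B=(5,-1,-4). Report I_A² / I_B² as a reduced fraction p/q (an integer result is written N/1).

20/33

Same 6,2,6: normalisation and zero-m 3j drop out of the ratio.
A: Δ: 2! 10! 2! / 15! → 1/90090; sum: t=2:+1/322560 = 1/322560; 3j²(6 2 6; -4 2 2) = Δ·Π!·Σ² = 18/1001  (sign +1)
B: Δ: 2! 10! 2! / 15! → 1/90090; sum: t=0:+1/725760 t=1:−1/7257600 = 1/806400; 3j²(6 2 6; 5 -1 -4) = Δ·Π!·Σ² = 27/910  (sign +1)
I_A²/I_B² = (18/1001)/(27/910) = 20/33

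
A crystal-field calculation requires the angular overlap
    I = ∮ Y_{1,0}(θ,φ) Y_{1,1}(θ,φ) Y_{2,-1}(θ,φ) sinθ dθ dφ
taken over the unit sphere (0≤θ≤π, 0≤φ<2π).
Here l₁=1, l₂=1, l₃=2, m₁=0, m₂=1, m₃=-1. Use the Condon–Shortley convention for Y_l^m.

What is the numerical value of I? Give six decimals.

-0.218510

Checks pass: Σm=0; 4 even; l₃=2∈[0,2].
(2·1+1)(2·1+1)(2·2+1) = 45
Δ: 0! 2! 2! / 5! → 1/30
sum: t=0:+1/1 = 1/1
3j²(1 1 2; 0 0 0) = Δ·Π!·Σ² = 2/15  (sign +1)
sum: t=0:+1/2 = 1/2
3j²(1 1 2; 0 1 -1) = Δ·Π!·Σ² = 1/10  (sign -1)
combine: 4πI² = 45·2/15·1/10 = 3/5
take √, sign -1: I = -0.21850969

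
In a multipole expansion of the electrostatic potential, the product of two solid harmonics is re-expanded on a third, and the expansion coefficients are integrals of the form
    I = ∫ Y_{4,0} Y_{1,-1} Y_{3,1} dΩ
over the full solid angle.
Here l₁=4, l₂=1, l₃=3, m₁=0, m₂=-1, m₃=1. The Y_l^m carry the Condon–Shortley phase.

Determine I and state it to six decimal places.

0.150786

Rules hold: Σm=0, L=8 even, 3≤3≤5.
N = 9·3·7 = 189
Δ = 2!·6!·0!/9! = 1/252
Racah Σ t=1..1: t=1:−1/36 = -1/36
⇒ 3j(4 1 3; 0 0 0)² = 4/63, sgn +1
Racah Σ t=0..0: t=0:+1/96 = 1/96
⇒ 3j(4 1 3; 0 -1 1)² = 1/42, sgn +1
4πI² = N·(3j₀)²·(3jₘ)² = 2/7
I = +1·√(0.285714/4π) = 0.15078601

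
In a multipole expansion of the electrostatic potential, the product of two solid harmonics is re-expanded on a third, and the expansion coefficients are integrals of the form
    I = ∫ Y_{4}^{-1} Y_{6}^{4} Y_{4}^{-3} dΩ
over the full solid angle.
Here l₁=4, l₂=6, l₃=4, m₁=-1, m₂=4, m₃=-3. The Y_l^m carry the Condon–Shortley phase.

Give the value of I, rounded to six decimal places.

-0.030176

Checks pass: Σm=0; 14 even; l₃=4∈[2,10].
(2·4+1)(2·6+1)(2·4+1) = 1053
Δ: 6! 2! 6! / 15! → 1/1261260
sum: t=2:+1/4608 t=3:−1/1296 t=4:+1/4608 = -7/20736
3j²(4 6 4; 0 0 0) = Δ·Π!·Σ² = 20/1287  (sign -1)
sum: t=4:+1/34560 t=5:−1/28800 = -1/172800
3j²(4 6 4; -1 4 -3) = Δ·Π!·Σ² = 1/1430  (sign +1)
combine: 4πI² = 1053·20/1287·1/1430 = 18/1573
take √, sign -1: I = -0.03017637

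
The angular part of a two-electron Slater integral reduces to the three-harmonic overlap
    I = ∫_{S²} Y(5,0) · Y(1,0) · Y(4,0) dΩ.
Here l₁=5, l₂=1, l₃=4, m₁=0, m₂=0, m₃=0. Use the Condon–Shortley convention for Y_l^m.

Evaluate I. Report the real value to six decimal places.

Checks pass: Σm=0; 10 even; l₃=4∈[4,6].
(2·5+1)(2·1+1)(2·4+1) = 297
Δ: 2! 8! 0! / 11! → 1/495
sum: t=1:−1/576 = -1/576
3j²(5 1 4; 0 0 0) = Δ·Π!·Σ² = 5/99  (sign -1)
(m-triple is (0,0,0) — same symbol as above.)
combine: 4πI² = 297·5/99·5/99 = 25/33
take √, sign +1: I = 0.24553200

0.245532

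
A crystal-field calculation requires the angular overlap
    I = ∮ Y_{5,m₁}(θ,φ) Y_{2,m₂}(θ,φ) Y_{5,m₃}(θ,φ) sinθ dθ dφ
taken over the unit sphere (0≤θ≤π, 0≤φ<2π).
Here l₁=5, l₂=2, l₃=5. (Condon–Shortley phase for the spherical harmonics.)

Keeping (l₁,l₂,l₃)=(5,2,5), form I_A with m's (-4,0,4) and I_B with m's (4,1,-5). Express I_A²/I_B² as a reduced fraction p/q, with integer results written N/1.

Shared (l₁,l₂,l₃)=(5,2,5): N and (l;000)² cancel in I_A²/I_B².
A: Δ = 2!·8!·2!/13! = 1/38610; Racah Σ t=1..2: t=1:−1/40320 t=2:+1/20160 = 1/40320; ⇒ 3j(5 2 5; -4 0 4)² = 6/715, sgn -1
B: Δ = 2!·8!·2!/13! = 1/38610; Racah Σ t=1..1: t=1:−1/80640 = -1/80640; ⇒ 3j(5 2 5; 4 1 -5)² = 9/286, sgn -1
I_A²/I_B² = (6/715)/(9/286) = 4/15

4/15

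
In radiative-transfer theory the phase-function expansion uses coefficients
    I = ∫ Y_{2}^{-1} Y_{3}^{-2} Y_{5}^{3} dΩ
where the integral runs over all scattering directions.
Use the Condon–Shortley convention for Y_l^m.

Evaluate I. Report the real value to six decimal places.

Checks pass: Σm=0; 10 even; l₃=5∈[1,5].
(2·2+1)(2·3+1)(2·5+1) = 385
Δ: 0! 4! 6! / 11! → 1/2310
sum: t=0:+1/144 = 1/144
3j²(2 3 5; 0 0 0) = Δ·Π!·Σ² = 10/231  (sign -1)
sum: t=0:+1/720 = 1/720
3j²(2 3 5; -1 -2 3) = Δ·Π!·Σ² = 8/165  (sign +1)
combine: 4πI² = 385·10/231·8/165 = 80/99
take √, sign -1: I = -0.25358436

-0.253584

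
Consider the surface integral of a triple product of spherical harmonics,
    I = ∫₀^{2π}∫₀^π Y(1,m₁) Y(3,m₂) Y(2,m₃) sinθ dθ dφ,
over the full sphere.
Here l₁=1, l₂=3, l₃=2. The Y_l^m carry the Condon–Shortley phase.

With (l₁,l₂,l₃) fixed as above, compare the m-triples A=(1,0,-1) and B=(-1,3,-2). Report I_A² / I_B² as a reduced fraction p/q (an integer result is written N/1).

1/5

Shared (l₁,l₂,l₃)=(1,3,2): N and (l;000)² cancel in I_A²/I_B².
A: Δ = 2!·0!·4!/7! = 1/105; Racah Σ t=0..0: t=0:+1/12 = 1/12; ⇒ 3j(1 3 2; 1 0 -1)² = 1/35, sgn -1
B: Δ = 2!·0!·4!/7! = 1/105; Racah Σ t=2..2: t=2:+1/48 = 1/48; ⇒ 3j(1 3 2; -1 3 -2)² = 1/7, sgn +1
I_A²/I_B² = (1/35)/(1/7) = 1/5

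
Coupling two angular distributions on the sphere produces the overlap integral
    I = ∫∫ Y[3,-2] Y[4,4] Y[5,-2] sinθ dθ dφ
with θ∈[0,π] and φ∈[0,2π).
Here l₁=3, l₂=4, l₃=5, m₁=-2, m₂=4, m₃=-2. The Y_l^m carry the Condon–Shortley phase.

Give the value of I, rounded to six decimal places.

Rules hold: Σm=0, L=12 even, 1≤5≤7.
N = 7·9·11 = 693
Δ = 2!·4!·6!/13! = 1/180180
Racah Σ t=0..2: t=0:+1/576 t=1:−1/144 t=2:+1/576 = -1/288
⇒ 3j(3 4 5; 0 0 0)² = 20/1001, sgn +1
Racah Σ t=2..2: t=2:+1/8640 = 1/8640
⇒ 3j(3 4 5; -2 4 -2)² = 14/1287, sgn -1
4πI² = N·(3j₀)²·(3jₘ)² = 280/1859
I = -1·√(0.150619/4π) = -0.10947990

-0.109480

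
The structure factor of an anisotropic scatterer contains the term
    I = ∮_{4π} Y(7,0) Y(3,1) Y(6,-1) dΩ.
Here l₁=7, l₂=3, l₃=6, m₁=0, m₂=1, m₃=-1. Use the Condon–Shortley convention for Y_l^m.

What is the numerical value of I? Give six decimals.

0.006417

m-sum 0 ✓  L=16 even ✓  4≤6≤10 ✓
Π(2lᵢ+1) = 15×7×13 = 1365
triangle coeff Δ(7,3,6) = 1/2042040
Σ_t [1,3]: t=1:−1/207360 t=2:+1/57600 t=3:−1/207360 = 1/129600
(3j)²=168/12155 [(7 3 6; 0 0 0)], sign=+1
Σ_t [2,4]: t=2:+1/115200 t=3:−1/103680 t=4:+1/1451520 = -1/3628800
(3j)²=1/36465 [(7 3 6; 0 1 -1)], sign=+1
⇒ 4πI² = 1176/2272985
I = (+1)√(1176/2272985/(4π)) = 0.00641653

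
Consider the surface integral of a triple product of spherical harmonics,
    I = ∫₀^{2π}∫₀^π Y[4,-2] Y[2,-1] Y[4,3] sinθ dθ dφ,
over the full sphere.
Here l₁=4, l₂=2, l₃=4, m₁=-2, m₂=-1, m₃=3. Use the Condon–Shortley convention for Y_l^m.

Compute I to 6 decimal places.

Checks pass: Σm=0; 10 even; l₃=4∈[2,6].
(2·4+1)(2·2+1)(2·4+1) = 405
Δ: 2! 6! 2! / 11! → 1/13860
sum: t=0:+1/192 t=1:−1/36 t=2:+1/192 = -5/288
3j²(4 2 4; 0 0 0) = Δ·Π!·Σ² = 20/693  (sign -1)
sum: t=0:+1/1440 t=1:−1/240 = -1/288
3j²(4 2 4; -2 -1 3) = Δ·Π!·Σ² = 5/132  (sign +1)
combine: 4πI² = 405·20/693·5/132 = 375/847
take √, sign -1: I = -0.18770204

-0.187702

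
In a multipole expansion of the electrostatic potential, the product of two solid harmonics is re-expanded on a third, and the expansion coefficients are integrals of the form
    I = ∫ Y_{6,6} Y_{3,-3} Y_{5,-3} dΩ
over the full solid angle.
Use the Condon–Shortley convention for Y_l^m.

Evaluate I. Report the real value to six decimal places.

-0.119512

Checks pass: Σm=0; 14 even; l₃=5∈[3,9].
(2·6+1)(2·3+1)(2·5+1) = 1001
Δ: 4! 8! 2! / 15! → 1/675675
sum: t=1:−1/8640 t=2:+1/2304 t=3:−1/8640 = 7/34560
3j²(6 3 5; 0 0 0) = Δ·Π!·Σ² = 7/429  (sign -1)
sum: t=0:+1/1935360 = 1/1935360
3j²(6 3 5; 6 -3 -3) = Δ·Π!·Σ² = 1/91  (sign +1)
combine: 4πI² = 1001·7/429·1/91 = 7/39
take √, sign -1: I = -0.11951207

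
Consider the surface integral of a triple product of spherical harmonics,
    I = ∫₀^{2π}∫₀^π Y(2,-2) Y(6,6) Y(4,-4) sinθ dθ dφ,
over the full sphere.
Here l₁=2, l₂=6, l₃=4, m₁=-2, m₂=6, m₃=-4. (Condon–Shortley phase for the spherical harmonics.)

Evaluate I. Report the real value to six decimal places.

m-sum 0 ✓  L=12 even ✓  4≤4≤8 ✓
Π(2lᵢ+1) = 5×13×9 = 585
triangle coeff Δ(2,6,4) = 1/6435
Σ_t [2,2]: t=2:+1/2304 = 1/2304
(3j)²=5/143 [(2 6 4; 0 0 0)], sign=+1
Σ_t [4,4]: t=4:+1/967680 = 1/967680
(3j)²=1/13 [(2 6 4; -2 6 -4)], sign=+1
⇒ 4πI² = 225/143
I = (+1)√(225/143/(4π)) = 0.35384927

0.353849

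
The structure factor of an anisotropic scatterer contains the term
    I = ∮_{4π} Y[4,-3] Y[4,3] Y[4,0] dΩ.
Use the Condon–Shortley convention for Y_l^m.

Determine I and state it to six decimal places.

0.159788

m-sum 0 ✓  L=12 even ✓  0≤4≤8 ✓
Π(2lᵢ+1) = 9×9×9 = 729
triangle coeff Δ(4,4,4) = 1/450450
Σ_t [0,4]: t=0:+1/13824 t=1:−1/216 t=2:+1/64 t=3:−1/216 t=4:+1/13824 = 5/768
(3j)²=18/1001 [(4 4 4; 0 0 0)], sign=+1
Σ_t [3,4]: t=3:−1/3456 t=4:+1/864 = 1/1152
(3j)²=7/286 [(4 4 4; -3 3 0)], sign=+1
⇒ 4πI² = 6561/20449
I = (+1)√(6561/20449/(4π)) = 0.15978796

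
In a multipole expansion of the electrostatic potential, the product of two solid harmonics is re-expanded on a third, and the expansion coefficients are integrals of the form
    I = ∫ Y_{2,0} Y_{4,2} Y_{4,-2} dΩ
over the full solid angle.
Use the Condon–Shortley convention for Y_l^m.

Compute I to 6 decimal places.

0.065536

Checks pass: Σm=0; 10 even; l₃=4∈[2,6].
(2·2+1)(2·4+1)(2·4+1) = 405
Δ: 2! 2! 6! / 11! → 1/13860
sum: t=0:+1/192 t=1:−1/36 t=2:+1/192 = -5/288
3j²(2 4 4; 0 0 0) = Δ·Π!·Σ² = 20/693  (sign -1)
sum: t=0:+1/2880 t=1:−1/120 t=2:+1/192 = -1/360
3j²(2 4 4; 0 2 -2) = Δ·Π!·Σ² = 16/3465  (sign -1)
combine: 4πI² = 405·20/693·16/3465 = 320/5929
take √, sign +1: I = 0.06553591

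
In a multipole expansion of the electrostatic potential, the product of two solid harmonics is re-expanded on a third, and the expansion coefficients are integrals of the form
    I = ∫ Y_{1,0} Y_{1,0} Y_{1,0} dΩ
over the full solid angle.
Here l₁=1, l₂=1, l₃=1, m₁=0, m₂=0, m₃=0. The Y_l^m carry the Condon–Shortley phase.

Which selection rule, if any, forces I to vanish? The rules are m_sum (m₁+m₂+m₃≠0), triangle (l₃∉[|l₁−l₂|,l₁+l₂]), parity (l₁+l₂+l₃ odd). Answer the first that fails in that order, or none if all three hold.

parity

m₁+m₂+m₃ = 0 + 0 + 0 = 0  ✓
triangle: |1−1|=0 ≤ l₃=1 ≤ 1+1=2  ✓
parity: l₁+l₂+l₃ = 3 is odd  ✗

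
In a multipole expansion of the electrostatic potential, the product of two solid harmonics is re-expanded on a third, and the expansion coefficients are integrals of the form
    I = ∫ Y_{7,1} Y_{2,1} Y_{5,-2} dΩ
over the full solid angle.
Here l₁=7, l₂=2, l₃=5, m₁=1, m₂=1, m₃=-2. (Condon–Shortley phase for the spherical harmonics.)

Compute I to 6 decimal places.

-0.143343

Checks pass: Σm=0; 14 even; l₃=5∈[5,9].
(2·7+1)(2·2+1)(2·5+1) = 825
Δ: 4! 10! 0! / 15! → 1/15015
sum: t=2:+1/57600 = 1/57600
3j²(7 2 5; 0 0 0) = Δ·Π!·Σ² = 21/715  (sign -1)
sum: t=3:−1/181440 = -1/181440
3j²(7 2 5; 1 1 -2) = Δ·Π!·Σ² = 32/3003  (sign +1)
combine: 4πI² = 825·21/715·32/3003 = 480/1859
take √, sign -1: I = -0.14334284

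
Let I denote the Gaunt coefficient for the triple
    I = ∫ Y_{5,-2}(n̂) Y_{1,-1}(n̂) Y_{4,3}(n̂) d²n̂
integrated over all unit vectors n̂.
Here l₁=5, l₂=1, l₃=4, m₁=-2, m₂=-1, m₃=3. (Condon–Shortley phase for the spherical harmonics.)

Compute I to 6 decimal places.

Rules hold: Σm=0, L=10 even, 4≤4≤6.
N = 11·3·9 = 297
Δ = 2!·8!·0!/11! = 1/495
Racah Σ t=1..1: t=1:−1/576 = -1/576
⇒ 3j(5 1 4; 0 0 0)² = 5/99, sgn -1
Racah Σ t=0..0: t=0:+1/10080 = 1/10080
⇒ 3j(5 1 4; -2 -1 3)² = 1/165, sgn -1
4πI² = N·(3j₀)²·(3jₘ)² = 1/11
I = +1·√(0.0909091/4π) = 0.08505478

0.085055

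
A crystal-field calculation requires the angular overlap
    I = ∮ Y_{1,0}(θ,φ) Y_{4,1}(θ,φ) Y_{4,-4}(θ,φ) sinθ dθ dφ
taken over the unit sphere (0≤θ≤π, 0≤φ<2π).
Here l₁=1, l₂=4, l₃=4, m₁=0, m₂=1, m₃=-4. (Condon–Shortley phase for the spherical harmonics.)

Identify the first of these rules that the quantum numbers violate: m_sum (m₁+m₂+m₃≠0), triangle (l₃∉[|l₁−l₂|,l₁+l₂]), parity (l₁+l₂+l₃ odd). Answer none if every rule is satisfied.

Σmᵢ = -3  ✗
l₃∈[|l₁−l₂|,l₁+l₂]=[3,5], have l₃=4
Σlᵢ = 9 ⇒ odd

m_sum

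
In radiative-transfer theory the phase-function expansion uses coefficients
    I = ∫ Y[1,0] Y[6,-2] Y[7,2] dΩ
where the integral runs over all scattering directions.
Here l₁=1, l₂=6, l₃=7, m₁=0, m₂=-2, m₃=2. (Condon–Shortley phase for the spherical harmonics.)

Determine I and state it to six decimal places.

Checks pass: Σm=0; 14 even; l₃=7∈[5,7].
(2·1+1)(2·6+1)(2·7+1) = 585
Δ: 0! 2! 12! / 15! → 1/1365
sum: t=0:+1/518400 = 1/518400
3j²(1 6 7; 0 0 0) = Δ·Π!·Σ² = 7/195  (sign -1)
sum: t=0:+1/967680 = 1/967680
3j²(1 6 7; 0 -2 2) = Δ·Π!·Σ² = 3/91  (sign -1)
combine: 4πI² = 585·7/195·3/91 = 9/13
take √, sign +1: I = 0.23471705

0.234717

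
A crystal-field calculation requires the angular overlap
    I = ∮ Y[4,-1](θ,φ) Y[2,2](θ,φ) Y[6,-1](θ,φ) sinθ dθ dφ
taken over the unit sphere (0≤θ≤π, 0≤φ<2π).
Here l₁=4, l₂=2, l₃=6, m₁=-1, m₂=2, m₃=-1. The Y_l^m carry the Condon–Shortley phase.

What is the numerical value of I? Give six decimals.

-0.094091

Rules hold: Σm=0, L=12 even, 2≤6≤6.
N = 9·5·13 = 585
Δ = 0!·8!·4!/13! = 1/6435
Racah Σ t=0..0: t=0:+1/2304 = 1/2304
⇒ 3j(4 2 6; 0 0 0)² = 5/143, sgn +1
Racah Σ t=0..0: t=0:+1/17280 = 1/17280
⇒ 3j(4 2 6; -1 2 -1)² = 7/1287, sgn -1
4πI² = N·(3j₀)²·(3jₘ)² = 175/1573
I = -1·√(0.111252/4π) = -0.09409136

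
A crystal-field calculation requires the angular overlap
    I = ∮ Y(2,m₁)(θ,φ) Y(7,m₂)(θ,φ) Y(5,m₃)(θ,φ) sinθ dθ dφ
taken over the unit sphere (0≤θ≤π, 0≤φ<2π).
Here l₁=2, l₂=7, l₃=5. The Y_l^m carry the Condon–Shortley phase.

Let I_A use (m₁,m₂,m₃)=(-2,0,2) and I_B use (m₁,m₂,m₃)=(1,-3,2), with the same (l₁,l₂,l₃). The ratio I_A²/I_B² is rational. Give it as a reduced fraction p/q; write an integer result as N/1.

Same 2,7,5: normalisation and zero-m 3j drop out of the ratio.
A: Δ: 4! 0! 10! / 15! → 1/15015; sum: t=4:+1/725760 = 1/725760; 3j²(2 7 5; -2 0 2) = Δ·Π!·Σ² = 1/429  (sign -1)
B: Δ: 4! 0! 10! / 15! → 1/15015; sum: t=1:−1/181440 = -1/181440; 3j²(2 7 5; 1 -3 2) = Δ·Π!·Σ² = 32/1001  (sign +1)
I_A²/I_B² = (1/429)/(32/1001) = 7/96

7/96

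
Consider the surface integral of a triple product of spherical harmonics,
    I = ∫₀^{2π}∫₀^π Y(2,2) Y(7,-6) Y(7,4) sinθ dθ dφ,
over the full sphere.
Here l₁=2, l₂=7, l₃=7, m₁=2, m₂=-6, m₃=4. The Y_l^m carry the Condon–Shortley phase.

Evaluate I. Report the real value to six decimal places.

-0.106948

Checks pass: Σm=0; 16 even; l₃=7∈[5,9].
(2·2+1)(2·7+1)(2·7+1) = 1125
Δ: 2! 2! 12! / 17! → 1/185640
sum: t=0:+1/2419200 t=1:−1/518400 t=2:+1/2419200 = -1/907200
3j²(2 7 7; 0 0 0) = Δ·Π!·Σ² = 56/3315  (sign +1)
sum: t=0:+1/159667200 = 1/159667200
3j²(2 7 7; 2 -6 4) = Δ·Π!·Σ² = 9/1190  (sign -1)
combine: 4πI² = 1125·56/3315·9/1190 = 540/3757
take √, sign -1: I = -0.10694768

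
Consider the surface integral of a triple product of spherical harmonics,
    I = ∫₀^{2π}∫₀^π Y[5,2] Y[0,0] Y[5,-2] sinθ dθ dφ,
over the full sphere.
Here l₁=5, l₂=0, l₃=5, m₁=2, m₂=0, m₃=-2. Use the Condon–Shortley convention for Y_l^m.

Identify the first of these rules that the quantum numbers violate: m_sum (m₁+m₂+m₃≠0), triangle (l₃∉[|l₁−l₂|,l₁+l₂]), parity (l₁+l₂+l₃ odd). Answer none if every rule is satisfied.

none

m₁+m₂+m₃ = 2 + 0 − 2 = 0  ✓
triangle: |5−0|=5 ≤ l₃=5 ≤ 5+0=5  ✓
parity: l₁+l₂+l₃ = 10 is even  ✓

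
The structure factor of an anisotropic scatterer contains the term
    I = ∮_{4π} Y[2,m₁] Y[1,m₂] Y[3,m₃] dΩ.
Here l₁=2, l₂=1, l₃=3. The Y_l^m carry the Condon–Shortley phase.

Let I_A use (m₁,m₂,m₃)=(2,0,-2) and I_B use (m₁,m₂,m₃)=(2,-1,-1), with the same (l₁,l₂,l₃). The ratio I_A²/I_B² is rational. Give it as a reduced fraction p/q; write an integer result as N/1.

5/1

Shared (l₁,l₂,l₃)=(2,1,3): N and (l;000)² cancel in I_A²/I_B².
A: Δ = 0!·4!·2!/7! = 1/105; Racah Σ t=0..0: t=0:+1/24 = 1/24; ⇒ 3j(2 1 3; 2 0 -2)² = 1/21, sgn -1
B: Δ = 0!·4!·2!/7! = 1/105; Racah Σ t=0..0: t=0:+1/48 = 1/48; ⇒ 3j(2 1 3; 2 -1 -1)² = 1/105, sgn +1
I_A²/I_B² = (1/21)/(1/105) = 5/1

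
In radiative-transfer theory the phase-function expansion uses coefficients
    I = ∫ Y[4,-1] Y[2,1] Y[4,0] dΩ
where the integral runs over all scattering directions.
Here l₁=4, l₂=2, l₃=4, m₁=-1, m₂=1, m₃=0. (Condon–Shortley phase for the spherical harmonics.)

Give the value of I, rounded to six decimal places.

-0.044869

Checks pass: Σm=0; 10 even; l₃=4∈[2,6].
(2·4+1)(2·2+1)(2·4+1) = 405
Δ: 2! 6! 2! / 11! → 1/13860
sum: t=0:+1/192 t=1:−1/36 t=2:+1/192 = -5/288
3j²(4 2 4; 0 0 0) = Δ·Π!·Σ² = 20/693  (sign -1)
sum: t=1:−1/96 t=2:+1/72 = 1/288
3j²(4 2 4; -1 1 0) = Δ·Π!·Σ² = 1/462  (sign +1)
combine: 4πI² = 405·20/693·1/462 = 150/5929
take √, sign -1: I = -0.04486937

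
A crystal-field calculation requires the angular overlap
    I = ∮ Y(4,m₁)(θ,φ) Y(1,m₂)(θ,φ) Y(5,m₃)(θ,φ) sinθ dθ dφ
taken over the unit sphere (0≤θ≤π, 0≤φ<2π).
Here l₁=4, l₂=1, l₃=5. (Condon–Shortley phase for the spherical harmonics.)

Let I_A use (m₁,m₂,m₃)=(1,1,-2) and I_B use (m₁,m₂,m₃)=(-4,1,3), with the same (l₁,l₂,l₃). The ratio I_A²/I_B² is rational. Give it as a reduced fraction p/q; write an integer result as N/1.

l's match ⇒ only the (l;m) 3-j factors differ between A and B.
A: triangle coeff Δ(4,1,5) = 1/495; Σ_t [0,0]: t=0:+1/1440 = 1/1440; (3j)²=7/165 [(4 1 5; 1 1 -2)], sign=-1
B: triangle coeff Δ(4,1,5) = 1/495; Σ_t [0,0]: t=0:+1/80640 = 1/80640; (3j)²=1/495 [(4 1 5; -4 1 3)], sign=+1
I_A²/I_B² = (7/165)/(1/495) = 21/1

21/1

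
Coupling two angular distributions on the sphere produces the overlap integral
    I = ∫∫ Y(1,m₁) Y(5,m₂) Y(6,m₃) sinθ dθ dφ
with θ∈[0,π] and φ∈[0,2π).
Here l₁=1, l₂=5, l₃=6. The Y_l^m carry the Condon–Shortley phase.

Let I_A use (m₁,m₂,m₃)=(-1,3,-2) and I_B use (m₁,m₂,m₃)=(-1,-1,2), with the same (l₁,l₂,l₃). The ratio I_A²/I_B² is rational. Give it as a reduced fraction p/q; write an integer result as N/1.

3/14

Same 1,5,6: normalisation and zero-m 3j drop out of the ratio.
A: Δ: 0! 2! 10! / 13! → 1/858; sum: t=0:+1/161280 = 1/161280; 3j²(1 5 6; -1 3 -2) = Δ·Π!·Σ² = 1/143  (sign +1)
B: Δ: 0! 2! 10! / 13! → 1/858; sum: t=0:+1/34560 = 1/34560; 3j²(1 5 6; -1 -1 2) = Δ·Π!·Σ² = 14/429  (sign +1)
I_A²/I_B² = (1/143)/(14/429) = 3/14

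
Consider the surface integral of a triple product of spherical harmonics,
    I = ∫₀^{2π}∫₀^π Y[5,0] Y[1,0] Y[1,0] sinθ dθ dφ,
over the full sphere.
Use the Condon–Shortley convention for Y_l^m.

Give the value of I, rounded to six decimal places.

l₃=1 ∉ [4,6] — triangle fails ⇒ I = 0

0.000000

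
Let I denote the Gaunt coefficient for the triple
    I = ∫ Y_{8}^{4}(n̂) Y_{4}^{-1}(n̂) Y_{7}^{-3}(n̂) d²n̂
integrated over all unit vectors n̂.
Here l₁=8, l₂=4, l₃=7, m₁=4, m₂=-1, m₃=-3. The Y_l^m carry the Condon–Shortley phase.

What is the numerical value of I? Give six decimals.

L=19 odd ⇒ parity kills the (l;000) factor ⇒ I = 0

0.000000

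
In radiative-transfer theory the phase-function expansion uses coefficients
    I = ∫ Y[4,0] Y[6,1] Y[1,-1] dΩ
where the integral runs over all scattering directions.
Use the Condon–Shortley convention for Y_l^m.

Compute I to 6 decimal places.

0.000000

triangle: need 2≤l₃≤10, have 1; I=0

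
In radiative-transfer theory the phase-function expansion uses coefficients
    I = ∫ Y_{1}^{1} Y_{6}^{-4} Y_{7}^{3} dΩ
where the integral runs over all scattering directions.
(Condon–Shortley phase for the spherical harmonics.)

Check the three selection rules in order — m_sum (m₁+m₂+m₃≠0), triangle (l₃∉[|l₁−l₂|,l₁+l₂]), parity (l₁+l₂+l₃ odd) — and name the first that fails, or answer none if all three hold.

none

m₁+m₂+m₃ = 1 − 4 + 3 = 0  ✓
triangle: |1−6|=5 ≤ l₃=7 ≤ 1+6=7  ✓
parity: l₁+l₂+l₃ = 14 is even  ✓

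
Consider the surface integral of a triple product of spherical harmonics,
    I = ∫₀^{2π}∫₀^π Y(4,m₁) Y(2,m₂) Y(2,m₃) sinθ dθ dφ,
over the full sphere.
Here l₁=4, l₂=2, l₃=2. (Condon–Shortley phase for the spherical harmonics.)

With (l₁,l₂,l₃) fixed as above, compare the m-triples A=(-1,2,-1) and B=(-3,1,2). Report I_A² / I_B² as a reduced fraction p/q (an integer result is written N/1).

Same 4,2,2: normalisation and zero-m 3j drop out of the ratio.
A: Δ: 4! 4! 0! / 9! → 1/630; sum: t=4:+1/144 = 1/144; 3j²(4 2 2; -1 2 -1) = Δ·Π!·Σ² = 1/126  (sign -1)
B: Δ: 4! 4! 0! / 9! → 1/630; sum: t=3:−1/144 = -1/144; 3j²(4 2 2; -3 1 2) = Δ·Π!·Σ² = 1/18  (sign -1)
I_A²/I_B² = (1/126)/(1/18) = 1/7

1/7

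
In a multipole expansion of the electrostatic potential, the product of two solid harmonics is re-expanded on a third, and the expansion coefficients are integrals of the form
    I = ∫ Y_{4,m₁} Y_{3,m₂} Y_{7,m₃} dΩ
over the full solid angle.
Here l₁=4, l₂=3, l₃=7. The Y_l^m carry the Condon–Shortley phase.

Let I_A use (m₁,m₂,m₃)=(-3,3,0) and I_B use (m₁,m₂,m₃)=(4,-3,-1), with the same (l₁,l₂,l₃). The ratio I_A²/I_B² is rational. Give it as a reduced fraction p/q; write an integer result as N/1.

Same 4,3,7: normalisation and zero-m 3j drop out of the ratio.
A: Δ: 0! 8! 6! / 15! → 1/45045; sum: t=0:+1/3628800 = 1/3628800; 3j²(4 3 7; -3 3 0) = Δ·Π!·Σ² = 1/6435  (sign -1)
B: Δ: 0! 8! 6! / 15! → 1/45045; sum: t=0:+1/29030400 = 1/29030400; 3j²(4 3 7; 4 -3 -1) = Δ·Π!·Σ² = 1/45045  (sign +1)
I_A²/I_B² = (1/6435)/(1/45045) = 7/1

7/1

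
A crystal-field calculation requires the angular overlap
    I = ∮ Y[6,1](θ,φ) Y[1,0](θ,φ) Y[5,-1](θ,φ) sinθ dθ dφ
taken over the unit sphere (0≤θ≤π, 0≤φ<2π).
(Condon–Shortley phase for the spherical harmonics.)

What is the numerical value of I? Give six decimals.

-0.241725

Rules hold: Σm=0, L=12 even, 5≤5≤7.
N = 13·3·11 = 429
Δ = 2!·10!·0!/13! = 1/858
Racah Σ t=1..1: t=1:−1/14400 = -1/14400
⇒ 3j(6 1 5; 0 0 0)² = 6/143, sgn +1
Racah Σ t=1..1: t=1:−1/17280 = -1/17280
⇒ 3j(6 1 5; 1 0 -1)² = 35/858, sgn -1
4πI² = N·(3j₀)²·(3jₘ)² = 105/143
I = -1·√(0.734266/4π) = -0.24172507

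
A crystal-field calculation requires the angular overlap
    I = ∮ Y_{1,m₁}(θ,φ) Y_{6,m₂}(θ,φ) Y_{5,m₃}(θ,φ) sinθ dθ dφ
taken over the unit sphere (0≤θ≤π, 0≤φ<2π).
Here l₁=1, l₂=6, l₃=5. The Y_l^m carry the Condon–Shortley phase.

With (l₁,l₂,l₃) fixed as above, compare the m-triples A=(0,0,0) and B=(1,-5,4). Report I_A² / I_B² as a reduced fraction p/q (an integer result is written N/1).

l's match ⇒ only the (l;m) 3-j factors differ between A and B.
A: triangle coeff Δ(1,6,5) = 1/858; Σ_t [1,1]: t=1:−1/14400 = -1/14400; (3j)²=6/143 [(1 6 5; 0 0 0)], sign=+1
B: triangle coeff Δ(1,6,5) = 1/858; Σ_t [0,0]: t=0:+1/725760 = 1/725760; (3j)²=5/78 [(1 6 5; 1 -5 4)], sign=-1
I_A²/I_B² = (6/143)/(5/78) = 36/55

36/55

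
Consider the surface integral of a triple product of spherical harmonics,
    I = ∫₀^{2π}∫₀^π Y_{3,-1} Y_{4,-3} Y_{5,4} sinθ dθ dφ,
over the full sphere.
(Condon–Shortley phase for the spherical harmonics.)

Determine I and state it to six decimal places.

0.042401

m-sum 0 ✓  L=12 even ✓  1≤5≤7 ✓
Π(2lᵢ+1) = 7×9×11 = 693
triangle coeff Δ(3,4,5) = 1/180180
Σ_t [0,2]: t=0:+1/576 t=1:−1/144 t=2:+1/576 = -1/288
(3j)²=20/1001 [(3 4 5; 0 0 0)], sign=+1
Σ_t [0,1]: t=0:+1/5760 t=1:−1/4320 = -1/17280
(3j)²=7/4290 [(3 4 5; -1 -3 4)], sign=+1
⇒ 4πI² = 42/1859
I = (+1)√(42/1859/(4π)) = 0.04240138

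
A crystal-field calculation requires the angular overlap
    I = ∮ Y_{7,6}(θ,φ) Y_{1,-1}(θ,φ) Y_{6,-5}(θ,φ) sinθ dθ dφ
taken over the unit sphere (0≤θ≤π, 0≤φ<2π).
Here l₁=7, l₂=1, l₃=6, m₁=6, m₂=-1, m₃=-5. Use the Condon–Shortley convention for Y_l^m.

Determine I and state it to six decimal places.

0.309019

Checks pass: Σm=0; 14 even; l₃=6∈[6,8].
(2·7+1)(2·1+1)(2·6+1) = 585
Δ: 2! 12! 0! / 15! → 1/1365
sum: t=1:−1/518400 = -1/518400
3j²(7 1 6; 0 0 0) = Δ·Π!·Σ² = 7/195  (sign -1)
sum: t=0:+1/79833600 = 1/79833600
3j²(7 1 6; 6 -1 -5) = Δ·Π!·Σ² = 2/35  (sign -1)
combine: 4πI² = 585·7/195·2/35 = 6/5
take √, sign +1: I = 0.30901936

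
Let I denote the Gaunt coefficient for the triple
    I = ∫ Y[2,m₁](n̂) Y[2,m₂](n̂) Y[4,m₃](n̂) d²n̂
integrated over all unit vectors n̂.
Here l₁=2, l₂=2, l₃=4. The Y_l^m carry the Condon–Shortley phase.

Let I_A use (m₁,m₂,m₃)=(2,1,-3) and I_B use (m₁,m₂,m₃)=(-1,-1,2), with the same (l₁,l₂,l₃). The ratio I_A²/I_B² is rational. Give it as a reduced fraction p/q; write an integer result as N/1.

7/8

Same 2,2,4: normalisation and zero-m 3j drop out of the ratio.
A: Δ: 0! 4! 4! / 9! → 1/630; sum: t=0:+1/144 = 1/144; 3j²(2 2 4; 2 1 -3) = Δ·Π!·Σ² = 1/18  (sign -1)
B: Δ: 0! 4! 4! / 9! → 1/630; sum: t=0:+1/36 = 1/36; 3j²(2 2 4; -1 -1 2) = Δ·Π!·Σ² = 4/63  (sign +1)
I_A²/I_B² = (1/18)/(4/63) = 7/8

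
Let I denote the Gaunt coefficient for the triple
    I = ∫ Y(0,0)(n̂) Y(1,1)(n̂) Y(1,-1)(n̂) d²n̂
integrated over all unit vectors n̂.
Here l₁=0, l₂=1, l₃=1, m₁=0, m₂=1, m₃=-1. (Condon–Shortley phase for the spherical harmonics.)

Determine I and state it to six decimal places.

-0.282095

Rules hold: Σm=0, L=2 even, 1≤1≤1.
N = 1·3·3 = 9
Δ = 0!·0!·2!/3! = 1/3
Racah Σ t=0..0: t=0:+1/1 = 1/1
⇒ 3j(0 1 1; 0 0 0)² = 1/3, sgn -1
Racah Σ t=0..0: t=0:+1/2 = 1/2
⇒ 3j(0 1 1; 0 1 -1)² = 1/3, sgn +1
4πI² = N·(3j₀)²·(3jₘ)² = 1/1
I = -1·√(1/4π) = -0.28209479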